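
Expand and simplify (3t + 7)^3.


Expand (3t + 7)^3 by repeated multiplication:
  (3t + 7)^2 = 9t^2 + 42t + 49
= 27t^3 + 189t^2 + 441t + 343


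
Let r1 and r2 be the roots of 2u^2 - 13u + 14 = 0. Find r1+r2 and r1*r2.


For au^2+bu+c=0: sum = -b/a, product = c/a.
a=2, b=-13, c=14
Sum = -(-13)/2 = 13/2
Product = (14)/2 = 7


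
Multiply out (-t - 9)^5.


Expand (-t - 9)^5 by repeated multiplication:
  (-t - 9)^2 = t^2 + 18t + 81
  (-t - 9)^3 = -t^3 - 27t^2 - 243t - 729
  (-t - 9)^4 = t^4 + 36t^3 + 486t^2 + 2916t + 6561
= -t^5 - 45t^4 - 810t^3 - 7290t^2 - 32805t - 59049


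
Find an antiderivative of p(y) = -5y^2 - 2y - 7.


Reverse power rule on each term:
  ∫ -5y^2 dy = -(5/3)y^3
  ∫ -2y dy = -y^2
  ∫ -7 dy = -7y
F(y) = -(5/3)y^3 - y^2 - 7y + C


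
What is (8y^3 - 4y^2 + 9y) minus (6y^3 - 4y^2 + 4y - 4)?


Distribute the minus sign:
  (8y^3 - 4y^2 + 9y)
- (6y^3 - 4y^2 + 4y - 4)
Negate second polynomial: -6y^3 + 4y^2 - 4y + 4
Add: 2y^3 + 5y + 4


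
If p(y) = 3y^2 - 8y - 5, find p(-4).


Using direct substitution:
  3 * (-4)^2 = 48
  -8 * (-4)^1 = 32
  constant: -5
Sum = 48 + 32 - 5 = 75


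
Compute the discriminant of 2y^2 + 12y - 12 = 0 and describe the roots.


D = b^2 - 4ac = (12)^2 - 4(2)(-12) = 144 + 96 = 240
Since D > 0: two distinct irrational roots


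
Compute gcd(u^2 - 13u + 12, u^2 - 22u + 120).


Factor each:
  u^2 - 13u + 12 = (u - 12)(u - 1)
  u^2 - 22u + 120 = (u - 12)(u - 10)
Common monic factor: u - 12


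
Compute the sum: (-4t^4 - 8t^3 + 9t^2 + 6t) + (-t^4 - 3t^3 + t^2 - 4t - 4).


Align terms by degree and add:
  -4t^4 - 8t^3 + 9t^2 + 6t
  -t^4 - 3t^3 + t^2 - 4t - 4
= -5t^4 - 11t^3 + 10t^2 + 2t - 4


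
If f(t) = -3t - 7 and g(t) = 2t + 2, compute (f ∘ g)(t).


Substitute g(t) into f:
f(g(t)) = -3*(2t + 2) + (-7)
Expand and combine: -6t - 13


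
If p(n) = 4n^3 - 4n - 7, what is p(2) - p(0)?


p(2) = 17
p(0) = -7
p(2) - p(0) = 17 + 7 = 24


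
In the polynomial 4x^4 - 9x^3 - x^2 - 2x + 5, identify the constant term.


Read off the constant term: 5


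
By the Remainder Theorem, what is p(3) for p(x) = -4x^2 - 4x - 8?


By the Remainder Theorem, the remainder equals p(3):
  -4*(3)^2 = -36
  -4*(3)^1 = -12
  constant: -8
Sum: -36 - 12 - 8 = -56


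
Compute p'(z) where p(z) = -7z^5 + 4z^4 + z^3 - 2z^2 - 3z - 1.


Apply the power rule term by term:
  d/dz(-7z^5) = -35z^4
  d/dz(4z^4) = 16z^3
  d/dz(z^3) = 3z^2
  d/dz(-2z^2) = -4z
  d/dz(-3z) = -3
  d/dz(-1) = 0
p'(z) = -35z^4 + 16z^3 + 3z^2 - 4z - 3


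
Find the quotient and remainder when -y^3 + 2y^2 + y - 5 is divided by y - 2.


(-y^3 + 2y^2 + y - 5) / (y - 2)
Step 1: -y^2 * (y - 2) = -y^3 + 2y^2; subtract.
Step 2: 0 * (y - 2) = 0; subtract.
Step 3: 1 * (y - 2) = y - 2; subtract.
Quotient: -y^2 + 1, Remainder: -3


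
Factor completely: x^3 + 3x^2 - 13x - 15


Try integer roots (divisors of -15). x=-5: p(-5)=0.
Divide out (x + 5): quotient is x^2 - 2x - 3.
Factor the quadratic: (x + 1)(x - 3)
Result: (x + 5)(x + 1)(x - 3)


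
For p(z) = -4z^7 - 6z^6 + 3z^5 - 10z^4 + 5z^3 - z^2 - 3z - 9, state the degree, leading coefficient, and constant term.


Highest power of z is 7, with coefficient -4. Constant term is -9.
Degree = 7, leading coefficient = -4, constant term = -9


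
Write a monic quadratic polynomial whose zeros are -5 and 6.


p(n) = (n + 5)(n - 6)
Expand: n^2 - n - 30


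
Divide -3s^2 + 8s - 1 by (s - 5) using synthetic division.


Synthetic division with c = 5. Coefficients: -3, 8, -1
Bring down -3.
  -3 * 5 = -15; -15 + 8 = -7
  -7 * 5 = -35; -35 - 1 = -36
Quotient: -3s - 7, Remainder: -36


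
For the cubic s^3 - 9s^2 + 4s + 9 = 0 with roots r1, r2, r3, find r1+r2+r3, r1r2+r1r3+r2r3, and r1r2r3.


Monic cubic s^3+bs^2+cs+d=0: sum=-b, pairwise sum=c, product=-d.
b=-9, c=4, d=9
r1+r2+r3 = 9
r1r2+r1r3+r2r3 = 4
r1r2r3 = -9


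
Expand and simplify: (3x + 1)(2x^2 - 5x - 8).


Distribute each term of the first polynomial:
  (3x)(2x^2 - 5x - 8) = 6x^3 - 15x^2 - 24x
  (1)(2x^2 - 5x - 8) = 2x^2 - 5x - 8
Sum: 6x^3 - 13x^2 - 29x - 8


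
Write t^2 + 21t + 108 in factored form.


Roots satisfy r1 + r2 = -b/a = -21 and r1*r2 = c/a = 108.
So r1 = -12, r2 = -9.
t^2 + 21t + 108 = (t - r1)(t - r2) = (t + 12)(t + 9)


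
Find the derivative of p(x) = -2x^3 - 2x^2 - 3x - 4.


Apply the power rule term by term:
  d/dx(-2x^3) = -6x^2
  d/dx(-2x^2) = -4x
  d/dx(-3x) = -3
  d/dx(-4) = 0
p'(x) = -6x^2 - 4x - 3


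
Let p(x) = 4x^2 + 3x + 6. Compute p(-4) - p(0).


p(-4) = 58
p(0) = 6
p(-4) - p(0) = 58 - 6 = 52


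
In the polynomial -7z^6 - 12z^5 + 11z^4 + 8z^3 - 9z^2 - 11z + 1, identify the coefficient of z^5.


Read off the coefficient of z^5: -12


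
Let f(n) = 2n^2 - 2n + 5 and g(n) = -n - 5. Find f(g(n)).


Substitute g(n) into f:
f(g(n)) = 2*(-n - 5)^2 + (-2)*(-n - 5) + 5
(-n - 5)^2 = n^2 + 10n + 25
Expand and combine: 2n^2 + 22n + 65


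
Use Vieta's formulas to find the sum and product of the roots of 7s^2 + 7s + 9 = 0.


For as^2+bs+c=0: sum = -b/a, product = c/a.
a=7, b=7, c=9
Sum = -(7)/7 = -1
Product = (9)/7 = 9/7


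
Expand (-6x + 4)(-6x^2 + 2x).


Distribute each term of the first polynomial:
  (-6x)(-6x^2 + 2x) = 36x^3 - 12x^2
  (4)(-6x^2 + 2x) = -24x^2 + 8x
Sum: 36x^3 - 36x^2 + 8x


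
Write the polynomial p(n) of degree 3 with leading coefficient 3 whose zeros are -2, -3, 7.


p(n) = 3(n + 2)(n + 3)(n - 7)
Expand: 3n^3 - 6n^2 - 87n - 126


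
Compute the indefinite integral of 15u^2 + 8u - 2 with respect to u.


Reverse power rule on each term:
  ∫ 15u^2 du = 5u^3
  ∫ 8u du = 4u^2
  ∫ -2 du = -2u
F(u) = 5u^3 + 4u^2 - 2u + C


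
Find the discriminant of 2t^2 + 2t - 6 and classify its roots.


D = b^2 - 4ac = (2)^2 - 4(2)(-6) = 4 + 48 = 52
Since D > 0: two distinct irrational roots


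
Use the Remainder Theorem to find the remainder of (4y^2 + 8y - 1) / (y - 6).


By the Remainder Theorem, the remainder equals p(6):
  4*(6)^2 = 144
  8*(6)^1 = 48
  constant: -1
Sum: 144 + 48 - 1 = 191


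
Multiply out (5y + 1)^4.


Expand (5y + 1)^4 by repeated multiplication:
  (5y + 1)^2 = 25y^2 + 10y + 1
  (5y + 1)^3 = 125y^3 + 75y^2 + 15y + 1
= 625y^4 + 500y^3 + 150y^2 + 20y + 1


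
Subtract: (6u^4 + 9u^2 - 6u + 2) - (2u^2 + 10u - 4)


Distribute the minus sign:
  (6u^4 + 9u^2 - 6u + 2)
- (2u^2 + 10u - 4)
Negate second polynomial: -2u^2 - 10u + 4
Add: 6u^4 + 7u^2 - 16u + 6


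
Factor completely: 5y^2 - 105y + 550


Roots satisfy r1 + r2 = -b/a = 21 and r1*r2 = c/a = 110.
So r1 = 11, r2 = 10.
5y^2 - 105y + 550 = 5(y - r1)(y - r2) = 5(y - 11)(y - 10)


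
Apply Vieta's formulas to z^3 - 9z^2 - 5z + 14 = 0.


Monic cubic z^3+bz^2+cz+d=0: sum=-b, pairwise sum=c, product=-d.
b=-9, c=-5, d=14
r1+r2+r3 = 9
r1r2+r1r3+r2r3 = -5
r1r2r3 = -14


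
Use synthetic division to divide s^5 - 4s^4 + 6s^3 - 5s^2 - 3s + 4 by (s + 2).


Synthetic division with c = -2. Coefficients: 1, -4, 6, -5, -3, 4
Bring down 1.
  1 * -2 = -2; -2 - 4 = -6
  -6 * -2 = 12; 12 + 6 = 18
  18 * -2 = -36; -36 - 5 = -41
  -41 * -2 = 82; 82 - 3 = 79
  79 * -2 = -158; -158 + 4 = -154
Quotient: s^4 - 6s^3 + 18s^2 - 41s + 79, Remainder: -154


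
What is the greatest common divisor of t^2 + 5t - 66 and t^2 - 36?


Factor each:
  t^2 + 5t - 66 = (t - 6)(t + 11)
  t^2 - 36 = (t - 6)(t + 6)
Common monic factor: t - 6


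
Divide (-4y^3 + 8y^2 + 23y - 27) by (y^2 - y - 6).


(-4y^3 + 8y^2 + 23y - 27) / (y^2 - y - 6)
Step 1: -4y * (y^2 - y - 6) = -4y^3 + 4y^2 + 24y; subtract.
Step 2: 4 * (y^2 - y - 6) = 4y^2 - 4y - 24; subtract.
Quotient: -4y + 4, Remainder: 3y - 3


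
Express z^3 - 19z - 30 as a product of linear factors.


Try integer roots (divisors of -30). z=-2: p(-2)=0.
Divide out (z + 2): quotient is z^2 - 2z - 15.
Factor the quadratic: (z - 5)(z + 3)
Result: (z + 2)(z - 5)(z + 3)


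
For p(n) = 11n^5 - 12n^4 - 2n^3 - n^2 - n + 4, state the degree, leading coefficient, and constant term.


Highest power of n is 5, with coefficient 11. Constant term is 4.
Degree = 5, leading coefficient = 11, constant term = 4


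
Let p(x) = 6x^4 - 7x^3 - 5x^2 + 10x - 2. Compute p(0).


Using direct substitution:
  6 * (0)^4 = 0
  -7 * (0)^3 = 0
  -5 * (0)^2 = 0
  10 * (0)^1 = 0
  constant: -2
Sum = 0 + 0 + 0 + 0 - 2 = -2


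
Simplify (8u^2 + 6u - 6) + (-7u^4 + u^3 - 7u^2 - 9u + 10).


Align terms by degree and add:
  8u^2 + 6u - 6
  -7u^4 + u^3 - 7u^2 - 9u + 10
= -7u^4 + u^3 + u^2 - 3u + 4


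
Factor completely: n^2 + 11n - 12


Roots satisfy r1 + r2 = -b/a = -11 and r1*r2 = c/a = -12.
So r1 = 1, r2 = -12.
n^2 + 11n - 12 = (n - r1)(n - r2) = (n - 1)(n + 12)


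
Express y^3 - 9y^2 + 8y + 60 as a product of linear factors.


Try integer roots (divisors of 60). y=6: p(6)=0.
Divide out (y - 6): quotient is y^2 - 3y - 10.
Factor the quadratic: (y + 2)(y - 5)
Result: (y - 6)(y + 2)(y - 5)


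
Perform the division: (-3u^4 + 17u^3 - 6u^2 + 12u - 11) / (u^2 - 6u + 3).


(-3u^4 + 17u^3 - 6u^2 + 12u - 11) / (u^2 - 6u + 3)
Step 1: -3u^2 * (u^2 - 6u + 3) = -3u^4 + 18u^3 - 9u^2; subtract.
Step 2: -u * (u^2 - 6u + 3) = -u^3 + 6u^2 - 3u; subtract.
Step 3: -3 * (u^2 - 6u + 3) = -3u^2 + 18u - 9; subtract.
Quotient: -3u^2 - u - 3, Remainder: -3u - 2


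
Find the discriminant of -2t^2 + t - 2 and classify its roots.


D = b^2 - 4ac = (1)^2 - 4(-2)(-2) = 1 - 16 = -15
Since D < 0: two complex conjugate roots (no real roots)


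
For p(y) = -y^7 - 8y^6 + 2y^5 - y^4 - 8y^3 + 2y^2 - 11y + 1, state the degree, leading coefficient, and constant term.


Highest power of y is 7, with coefficient -1. Constant term is 1.
Degree = 7, leading coefficient = -1, constant term = 1


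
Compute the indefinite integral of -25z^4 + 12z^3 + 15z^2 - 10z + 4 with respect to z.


Reverse power rule on each term:
  ∫ -25z^4 dz = -5z^5
  ∫ 12z^3 dz = 3z^4
  ∫ 15z^2 dz = 5z^3
  ∫ -10z dz = -5z^2
  ∫ 4 dz = 4z
F(z) = -5z^5 + 3z^4 + 5z^3 - 5z^2 + 4z + C


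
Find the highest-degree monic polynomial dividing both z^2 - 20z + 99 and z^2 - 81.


Factor each:
  z^2 - 20z + 99 = (z - 9)(z - 11)
  z^2 - 81 = (z - 9)(z + 9)
Common monic factor: z - 9


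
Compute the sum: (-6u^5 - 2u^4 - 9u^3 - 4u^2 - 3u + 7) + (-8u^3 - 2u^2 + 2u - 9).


Align terms by degree and add:
  -6u^5 - 2u^4 - 9u^3 - 4u^2 - 3u + 7
  -8u^3 - 2u^2 + 2u - 9
= -6u^5 - 2u^4 - 17u^3 - 6u^2 - u - 2


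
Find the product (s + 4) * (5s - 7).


Distribute each term of the first polynomial:
  (s)(5s - 7) = 5s^2 - 7s
  (4)(5s - 7) = 20s - 28
Sum: 5s^2 + 13s - 28


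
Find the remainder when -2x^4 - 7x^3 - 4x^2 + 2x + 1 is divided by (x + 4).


By the Remainder Theorem, the remainder equals p(-4):
  -2*(-4)^4 = -512
  -7*(-4)^3 = 448
  -4*(-4)^2 = -64
  2*(-4)^1 = -8
  constant: 1
Sum: -512 + 448 - 64 - 8 + 1 = -135


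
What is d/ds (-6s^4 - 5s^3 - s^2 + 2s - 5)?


Apply the power rule term by term:
  d/ds(-6s^4) = -24s^3
  d/ds(-5s^3) = -15s^2
  d/ds(-s^2) = -2s
  d/ds(2s) = 2
  d/ds(-5) = 0
p'(s) = -24s^3 - 15s^2 - 2s + 2


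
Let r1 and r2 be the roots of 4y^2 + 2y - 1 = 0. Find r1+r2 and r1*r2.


For ay^2+by+c=0: sum = -b/a, product = c/a.
a=4, b=2, c=-1
Sum = -(2)/4 = -1/2
Product = (-1)/4 = -1/4


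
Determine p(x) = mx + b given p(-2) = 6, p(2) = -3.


p(x) = mx + b. Using p(-2)=6, p(2)=-3:
m = (6 + 3)/(-2 - 2) = 9/-4 = -9/4
b = 6 - m*(-2) = 6 - 9/2 = 3/2
p(x) = -(9/4)x + (3/2)


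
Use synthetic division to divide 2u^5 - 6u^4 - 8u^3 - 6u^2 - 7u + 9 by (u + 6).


Synthetic division with c = -6. Coefficients: 2, -6, -8, -6, -7, 9
Bring down 2.
  2 * -6 = -12; -12 - 6 = -18
  -18 * -6 = 108; 108 - 8 = 100
  100 * -6 = -600; -600 - 6 = -606
  -606 * -6 = 3636; 3636 - 7 = 3629
  3629 * -6 = -21774; -21774 + 9 = -21765
Quotient: 2u^4 - 18u^3 + 100u^2 - 606u + 3629, Remainder: -21765


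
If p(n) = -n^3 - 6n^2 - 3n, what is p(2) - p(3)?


p(2) = -38
p(3) = -90
p(2) - p(3) = -38 + 90 = 52


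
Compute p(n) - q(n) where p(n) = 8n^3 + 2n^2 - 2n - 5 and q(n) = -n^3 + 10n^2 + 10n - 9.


Distribute the minus sign:
  (8n^3 + 2n^2 - 2n - 5)
- (-n^3 + 10n^2 + 10n - 9)
Negate second polynomial: n^3 - 10n^2 - 10n + 9
Add: 9n^3 - 8n^2 - 12n + 4


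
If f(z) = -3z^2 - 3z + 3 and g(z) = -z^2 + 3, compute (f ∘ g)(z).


Substitute g(z) into f:
f(g(z)) = -3*(-z^2 + 3)^2 + (-3)*(-z^2 + 3) + 3
(-z^2 + 3)^2 = z^4 - 6z^2 + 9
Expand and combine: -3z^4 + 21z^2 - 33


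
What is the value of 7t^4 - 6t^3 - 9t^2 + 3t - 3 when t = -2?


Using direct substitution:
  7 * (-2)^4 = 112
  -6 * (-2)^3 = 48
  -9 * (-2)^2 = -36
  3 * (-2)^1 = -6
  constant: -3
Sum = 112 + 48 - 36 - 6 - 3 = 115


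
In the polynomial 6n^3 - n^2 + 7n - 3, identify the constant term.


Read off the constant term: -3


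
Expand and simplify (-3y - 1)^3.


Expand (-3y - 1)^3 by repeated multiplication:
  (-3y - 1)^2 = 9y^2 + 6y + 1
= -27y^3 - 27y^2 - 9y - 1


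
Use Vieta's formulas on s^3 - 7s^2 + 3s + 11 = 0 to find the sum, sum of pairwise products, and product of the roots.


Monic cubic s^3+bs^2+cs+d=0: sum=-b, pairwise sum=c, product=-d.
b=-7, c=3, d=11
r1+r2+r3 = 7
r1r2+r1r3+r2r3 = 3
r1r2r3 = -11


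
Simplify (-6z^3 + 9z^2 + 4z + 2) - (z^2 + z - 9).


Distribute the minus sign:
  (-6z^3 + 9z^2 + 4z + 2)
- (z^2 + z - 9)
Negate second polynomial: -z^2 - z + 9
Add: -6z^3 + 8z^2 + 3z + 11


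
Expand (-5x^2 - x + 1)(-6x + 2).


Distribute each term of the first polynomial:
  (-5x^2)(-6x + 2) = 30x^3 - 10x^2
  (-x)(-6x + 2) = 6x^2 - 2x
  (1)(-6x + 2) = -6x + 2
Sum: 30x^3 - 4x^2 - 8x + 2


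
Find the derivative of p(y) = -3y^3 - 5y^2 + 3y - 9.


Apply the power rule term by term:
  d/dy(-3y^3) = -9y^2
  d/dy(-5y^2) = -10y
  d/dy(3y) = 3
  d/dy(-9) = 0
p'(y) = -9y^2 - 10y + 3


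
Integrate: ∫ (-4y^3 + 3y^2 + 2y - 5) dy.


Reverse power rule on each term:
  ∫ -4y^3 dy = -y^4
  ∫ 3y^2 dy = y^3
  ∫ 2y dy = y^2
  ∫ -5 dy = -5y
F(y) = -y^4 + y^3 + y^2 - 5y + C


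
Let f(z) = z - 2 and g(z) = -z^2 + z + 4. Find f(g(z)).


Substitute g(z) into f:
f(g(z)) = 1*(-z^2 + z + 4) + (-2)
Expand and combine: -z^2 + z + 2


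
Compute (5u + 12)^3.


Expand (5u + 12)^3 by repeated multiplication:
  (5u + 12)^2 = 25u^2 + 120u + 144
= 125u^3 + 900u^2 + 2160u + 1728


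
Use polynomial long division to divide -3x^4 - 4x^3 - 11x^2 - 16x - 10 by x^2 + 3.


(-3x^4 - 4x^3 - 11x^2 - 16x - 10) / (x^2 + 3)
Step 1: -3x^2 * (x^2 + 3) = -3x^4 - 9x^2; subtract.
Step 2: -4x * (x^2 + 3) = -4x^3 - 12x; subtract.
Step 3: -2 * (x^2 + 3) = -2x^2 - 6; subtract.
Quotient: -3x^2 - 4x - 2, Remainder: -4x - 4


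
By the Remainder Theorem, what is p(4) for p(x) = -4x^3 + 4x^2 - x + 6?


By the Remainder Theorem, the remainder equals p(4):
  -4*(4)^3 = -256
  4*(4)^2 = 64
  -1*(4)^1 = -4
  constant: 6
Sum: -256 + 64 - 4 + 6 = -190


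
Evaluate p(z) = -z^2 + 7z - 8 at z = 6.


Using direct substitution:
  -1 * (6)^2 = -36
  7 * (6)^1 = 42
  constant: -8
Sum = -36 + 42 - 8 = -2


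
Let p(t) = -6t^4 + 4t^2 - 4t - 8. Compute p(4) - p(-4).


p(4) = -1496
p(-4) = -1464
p(4) - p(-4) = -1496 + 1464 = -32


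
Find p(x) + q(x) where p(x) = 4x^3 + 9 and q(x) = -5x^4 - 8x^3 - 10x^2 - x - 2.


Align terms by degree and add:
  4x^3 + 9
  -5x^4 - 8x^3 - 10x^2 - x - 2
= -5x^4 - 4x^3 - 10x^2 - x + 7


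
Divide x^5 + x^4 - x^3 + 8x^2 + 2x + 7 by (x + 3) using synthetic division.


Synthetic division with c = -3. Coefficients: 1, 1, -1, 8, 2, 7
Bring down 1.
  1 * -3 = -3; -3 + 1 = -2
  -2 * -3 = 6; 6 - 1 = 5
  5 * -3 = -15; -15 + 8 = -7
  -7 * -3 = 21; 21 + 2 = 23
  23 * -3 = -69; -69 + 7 = -62
Quotient: x^4 - 2x^3 + 5x^2 - 7x + 23, Remainder: -62


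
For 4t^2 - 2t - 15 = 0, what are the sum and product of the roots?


For at^2+bt+c=0: sum = -b/a, product = c/a.
a=4, b=-2, c=-15
Sum = -(-2)/4 = 1/2
Product = (-15)/4 = -15/4


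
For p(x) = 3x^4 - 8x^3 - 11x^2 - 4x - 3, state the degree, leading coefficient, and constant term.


Highest power of x is 4, with coefficient 3. Constant term is -3.
Degree = 4, leading coefficient = 3, constant term = -3


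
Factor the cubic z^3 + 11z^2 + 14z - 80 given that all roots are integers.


Try integer roots (divisors of -80). z=-5: p(-5)=0.
Divide out (z + 5): quotient is z^2 + 6z - 16.
Factor the quadratic: (z + 8)(z - 2)
Result: (z + 5)(z + 8)(z - 2)


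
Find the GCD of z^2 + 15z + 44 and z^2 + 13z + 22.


Factor each:
  z^2 + 15z + 44 = (z + 11)(z + 4)
  z^2 + 13z + 22 = (z + 11)(z + 2)
Common monic factor: z + 11


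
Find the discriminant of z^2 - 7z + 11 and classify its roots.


D = b^2 - 4ac = (-7)^2 - 4(1)(11) = 49 - 44 = 5
Since D > 0: two distinct irrational roots


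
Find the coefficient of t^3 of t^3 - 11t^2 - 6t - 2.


Read off the coefficient of t^3: 1


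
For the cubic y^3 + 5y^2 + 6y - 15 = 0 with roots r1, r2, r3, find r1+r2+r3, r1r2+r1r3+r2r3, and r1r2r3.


Monic cubic y^3+by^2+cy+d=0: sum=-b, pairwise sum=c, product=-d.
b=5, c=6, d=-15
r1+r2+r3 = -5
r1r2+r1r3+r2r3 = 6
r1r2r3 = 15


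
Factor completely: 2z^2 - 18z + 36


Roots satisfy r1 + r2 = -b/a = 9 and r1*r2 = c/a = 18.
So r1 = 3, r2 = 6.
2z^2 - 18z + 36 = 2(z - r1)(z - r2) = 2(z - 3)(z - 6)


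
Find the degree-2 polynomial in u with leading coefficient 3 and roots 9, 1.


p(u) = 3(u - 9)(u - 1)
Expand: 3u^2 - 30u + 27


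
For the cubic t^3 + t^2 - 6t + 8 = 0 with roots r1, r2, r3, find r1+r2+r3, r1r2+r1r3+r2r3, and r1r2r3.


Monic cubic t^3+bt^2+ct+d=0: sum=-b, pairwise sum=c, product=-d.
b=1, c=-6, d=8
r1+r2+r3 = -1
r1r2+r1r3+r2r3 = -6
r1r2r3 = -8


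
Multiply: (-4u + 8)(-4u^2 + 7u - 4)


Distribute each term of the first polynomial:
  (-4u)(-4u^2 + 7u - 4) = 16u^3 - 28u^2 + 16u
  (8)(-4u^2 + 7u - 4) = -32u^2 + 56u - 32
Sum: 16u^3 - 60u^2 + 72u - 32


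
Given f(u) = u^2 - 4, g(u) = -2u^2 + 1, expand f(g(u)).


Substitute g(u) into f:
f(g(u)) = 1*(-2u^2 + 1)^2 + (-4)
(-2u^2 + 1)^2 = 4u^4 - 4u^2 + 1
Expand and combine: 4u^4 - 4u^2 - 3


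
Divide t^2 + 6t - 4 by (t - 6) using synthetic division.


Synthetic division with c = 6. Coefficients: 1, 6, -4
Bring down 1.
  1 * 6 = 6; 6 + 6 = 12
  12 * 6 = 72; 72 - 4 = 68
Quotient: t + 12, Remainder: 68


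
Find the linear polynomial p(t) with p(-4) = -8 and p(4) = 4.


p(t) = mt + b. Using p(-4)=-8, p(4)=4:
m = (-8 - 4)/(-4 - 4) = -12/-8 = 3/2
b = -8 - m*(-4) = -8 + 6 = -2
p(t) = (3/2)t - 2


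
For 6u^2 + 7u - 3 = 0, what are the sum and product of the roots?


For au^2+bu+c=0: sum = -b/a, product = c/a.
a=6, b=7, c=-3
Sum = -(7)/6 = -7/6
Product = (-3)/6 = -1/2


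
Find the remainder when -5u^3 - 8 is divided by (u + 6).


By the Remainder Theorem, the remainder equals p(-6):
  -5*(-6)^3 = 1080
  0*(-6)^2 = 0
  0*(-6)^1 = 0
  constant: -8
Sum: 1080 + 0 + 0 - 8 = 1072


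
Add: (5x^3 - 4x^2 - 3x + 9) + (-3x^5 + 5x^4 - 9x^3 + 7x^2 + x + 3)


Align terms by degree and add:
  5x^3 - 4x^2 - 3x + 9
  -3x^5 + 5x^4 - 9x^3 + 7x^2 + x + 3
= -3x^5 + 5x^4 - 4x^3 + 3x^2 - 2x + 12


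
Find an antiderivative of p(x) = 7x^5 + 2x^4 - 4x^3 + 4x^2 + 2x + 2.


Reverse power rule on each term:
  ∫ 7x^5 dx = (7/6)x^6
  ∫ 2x^4 dx = (2/5)x^5
  ∫ -4x^3 dx = -x^4
  ∫ 4x^2 dx = (4/3)x^3
  ∫ 2x dx = x^2
  ∫ 2 dx = 2x
F(x) = (7/6)x^6 + (2/5)x^5 - x^4 + (4/3)x^3 + x^2 + 2x + C


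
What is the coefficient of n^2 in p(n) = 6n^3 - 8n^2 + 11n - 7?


Read off the coefficient of n^2: -8


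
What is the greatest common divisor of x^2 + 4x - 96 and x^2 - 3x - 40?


Factor each:
  x^2 + 4x - 96 = (x - 8)(x + 12)
  x^2 - 3x - 40 = (x - 8)(x + 5)
Common monic factor: x - 8


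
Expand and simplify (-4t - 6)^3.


Expand (-4t - 6)^3 by repeated multiplication:
  (-4t - 6)^2 = 16t^2 + 48t + 36
= -64t^3 - 288t^2 - 432t - 216


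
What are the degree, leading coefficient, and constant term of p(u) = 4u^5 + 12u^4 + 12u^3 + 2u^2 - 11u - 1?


Highest power of u is 5, with coefficient 4. Constant term is -1.
Degree = 5, leading coefficient = 4, constant term = -1


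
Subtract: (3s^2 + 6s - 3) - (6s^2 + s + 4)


Distribute the minus sign:
  (3s^2 + 6s - 3)
- (6s^2 + s + 4)
Negate second polynomial: -6s^2 - s - 4
Add: -3s^2 + 5s - 7


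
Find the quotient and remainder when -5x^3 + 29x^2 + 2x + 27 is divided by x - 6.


(-5x^3 + 29x^2 + 2x + 27) / (x - 6)
Step 1: -5x^2 * (x - 6) = -5x^3 + 30x^2; subtract.
Step 2: -x * (x - 6) = -x^2 + 6x; subtract.
Step 3: -4 * (x - 6) = -4x + 24; subtract.
Quotient: -5x^2 - x - 4, Remainder: 3


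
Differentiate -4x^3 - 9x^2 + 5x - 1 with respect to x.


Apply the power rule term by term:
  d/dx(-4x^3) = -12x^2
  d/dx(-9x^2) = -18x
  d/dx(5x) = 5
  d/dx(-1) = 0
p'(x) = -12x^2 - 18x + 5


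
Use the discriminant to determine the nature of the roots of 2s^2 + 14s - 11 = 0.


D = b^2 - 4ac = (14)^2 - 4(2)(-11) = 196 + 88 = 284
Since D > 0: two distinct irrational roots


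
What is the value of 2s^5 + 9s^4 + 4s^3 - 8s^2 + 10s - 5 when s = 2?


Using direct substitution:
  2 * (2)^5 = 64
  9 * (2)^4 = 144
  4 * (2)^3 = 32
  -8 * (2)^2 = -32
  10 * (2)^1 = 20
  constant: -5
Sum = 64 + 144 + 32 - 32 + 20 - 5 = 223


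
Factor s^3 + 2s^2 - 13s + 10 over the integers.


Try integer roots (divisors of 10). s=-5: p(-5)=0.
Divide out (s + 5): quotient is s^2 - 3s + 2.
Factor the quadratic: (s - 1)(s - 2)
Result: (s + 5)(s - 1)(s - 2)


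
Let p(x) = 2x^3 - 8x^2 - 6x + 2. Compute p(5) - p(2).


p(5) = 22
p(2) = -26
p(5) - p(2) = 22 + 26 = 48


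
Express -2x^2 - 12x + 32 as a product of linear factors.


Roots satisfy r1 + r2 = -b/a = -6 and r1*r2 = c/a = -16.
So r1 = 2, r2 = -8.
-2x^2 - 12x + 32 = -2(x - r1)(x - r2) = -2(x - 2)(x + 8)


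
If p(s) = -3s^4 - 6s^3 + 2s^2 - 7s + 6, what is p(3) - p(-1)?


p(3) = -402
p(-1) = 18
p(3) - p(-1) = -402 - 18 = -420


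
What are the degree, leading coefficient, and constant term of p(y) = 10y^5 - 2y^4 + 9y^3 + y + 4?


Highest power of y is 5, with coefficient 10. Constant term is 4.
Degree = 5, leading coefficient = 10, constant term = 4


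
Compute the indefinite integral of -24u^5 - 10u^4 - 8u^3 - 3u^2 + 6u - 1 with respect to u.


Reverse power rule on each term:
  ∫ -24u^5 du = -4u^6
  ∫ -10u^4 du = -2u^5
  ∫ -8u^3 du = -2u^4
  ∫ -3u^2 du = -u^3
  ∫ 6u du = 3u^2
  ∫ -1 du = -u
F(u) = -4u^6 - 2u^5 - 2u^4 - u^3 + 3u^2 - u + C


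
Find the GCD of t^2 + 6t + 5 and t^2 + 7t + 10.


Factor each:
  t^2 + 6t + 5 = (t + 5)(t + 1)
  t^2 + 7t + 10 = (t + 5)(t + 2)
Common monic factor: t + 5


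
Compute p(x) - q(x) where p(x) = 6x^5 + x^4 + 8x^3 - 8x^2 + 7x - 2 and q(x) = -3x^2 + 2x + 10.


Distribute the minus sign:
  (6x^5 + x^4 + 8x^3 - 8x^2 + 7x - 2)
- (-3x^2 + 2x + 10)
Negate second polynomial: 3x^2 - 2x - 10
Add: 6x^5 + x^4 + 8x^3 - 5x^2 + 5x - 12


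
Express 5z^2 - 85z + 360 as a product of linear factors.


Roots satisfy r1 + r2 = -b/a = 17 and r1*r2 = c/a = 72.
So r1 = 8, r2 = 9.
5z^2 - 85z + 360 = 5(z - r1)(z - r2) = 5(z - 8)(z - 9)


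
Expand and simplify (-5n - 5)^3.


Expand (-5n - 5)^3 by repeated multiplication:
  (-5n - 5)^2 = 25n^2 + 50n + 25
= -125n^3 - 375n^2 - 375n - 125


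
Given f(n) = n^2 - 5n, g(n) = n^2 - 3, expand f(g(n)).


Substitute g(n) into f:
f(g(n)) = 1*(n^2 - 3)^2 + (-5)*(n^2 - 3)
(n^2 - 3)^2 = n^4 - 6n^2 + 9
Expand and combine: n^4 - 11n^2 + 24


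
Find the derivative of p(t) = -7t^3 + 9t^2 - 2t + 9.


Apply the power rule term by term:
  d/dt(-7t^3) = -21t^2
  d/dt(9t^2) = 18t
  d/dt(-2t) = -2
  d/dt(9) = 0
p'(t) = -21t^2 + 18t - 2


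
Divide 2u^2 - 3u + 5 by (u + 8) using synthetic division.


Synthetic division with c = -8. Coefficients: 2, -3, 5
Bring down 2.
  2 * -8 = -16; -16 - 3 = -19
  -19 * -8 = 152; 152 + 5 = 157
Quotient: 2u - 19, Remainder: 157


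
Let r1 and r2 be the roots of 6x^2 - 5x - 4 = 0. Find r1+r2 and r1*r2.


For ax^2+bx+c=0: sum = -b/a, product = c/a.
a=6, b=-5, c=-4
Sum = -(-5)/6 = 5/6
Product = (-4)/6 = -2/3


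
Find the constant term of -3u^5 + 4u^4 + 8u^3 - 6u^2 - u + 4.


Read off the constant term: 4


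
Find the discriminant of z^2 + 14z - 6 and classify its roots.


D = b^2 - 4ac = (14)^2 - 4(1)(-6) = 196 + 24 = 220
Since D > 0: two distinct irrational roots


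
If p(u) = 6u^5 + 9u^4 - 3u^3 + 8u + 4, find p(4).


Using direct substitution:
  6 * (4)^5 = 6144
  9 * (4)^4 = 2304
  -3 * (4)^3 = -192
  0 * (4)^2 = 0
  8 * (4)^1 = 32
  constant: 4
Sum = 6144 + 2304 - 192 + 0 + 32 + 4 = 8292


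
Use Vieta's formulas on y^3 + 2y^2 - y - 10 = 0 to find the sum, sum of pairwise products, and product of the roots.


Monic cubic y^3+by^2+cy+d=0: sum=-b, pairwise sum=c, product=-d.
b=2, c=-1, d=-10
r1+r2+r3 = -2
r1r2+r1r3+r2r3 = -1
r1r2r3 = 10


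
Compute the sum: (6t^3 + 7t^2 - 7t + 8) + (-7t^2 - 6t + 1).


Align terms by degree and add:
  6t^3 + 7t^2 - 7t + 8
  -7t^2 - 6t + 1
= 6t^3 - 13t + 9


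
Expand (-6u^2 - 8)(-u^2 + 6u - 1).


Distribute each term of the first polynomial:
  (-6u^2)(-u^2 + 6u - 1) = 6u^4 - 36u^3 + 6u^2
  (-8)(-u^2 + 6u - 1) = 8u^2 - 48u + 8
Sum: 6u^4 - 36u^3 + 14u^2 - 48u + 8


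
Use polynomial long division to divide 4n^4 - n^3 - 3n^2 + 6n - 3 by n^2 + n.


(4n^4 - n^3 - 3n^2 + 6n - 3) / (n^2 + n)
Step 1: 4n^2 * (n^2 + n) = 4n^4 + 4n^3; subtract.
Step 2: -5n * (n^2 + n) = -5n^3 - 5n^2; subtract.
Step 3: 2 * (n^2 + n) = 2n^2 + 2n; subtract.
Quotient: 4n^2 - 5n + 2, Remainder: 4n - 3


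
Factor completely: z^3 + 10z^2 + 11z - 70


Try integer roots (divisors of -70). z=-5: p(-5)=0.
Divide out (z + 5): quotient is z^2 + 5z - 14.
Factor the quadratic: (z + 7)(z - 2)
Result: (z + 5)(z + 7)(z - 2)


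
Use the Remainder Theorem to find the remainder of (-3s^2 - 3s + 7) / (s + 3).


By the Remainder Theorem, the remainder equals p(-3):
  -3*(-3)^2 = -27
  -3*(-3)^1 = 9
  constant: 7
Sum: -27 + 9 + 7 = -11


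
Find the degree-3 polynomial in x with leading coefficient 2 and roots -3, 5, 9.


p(x) = 2(x + 3)(x - 5)(x - 9)
Expand: 2x^3 - 22x^2 + 6x + 270


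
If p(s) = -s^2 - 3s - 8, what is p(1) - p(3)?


p(1) = -12
p(3) = -26
p(1) - p(3) = -12 + 26 = 14


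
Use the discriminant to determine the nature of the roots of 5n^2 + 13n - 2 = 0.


D = b^2 - 4ac = (13)^2 - 4(5)(-2) = 169 + 40 = 209
Since D > 0: two distinct irrational roots


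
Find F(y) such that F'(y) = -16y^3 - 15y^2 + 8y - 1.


Reverse power rule on each term:
  ∫ -16y^3 dy = -4y^4
  ∫ -15y^2 dy = -5y^3
  ∫ 8y dy = 4y^2
  ∫ -1 dy = -y
F(y) = -4y^4 - 5y^3 + 4y^2 - y + C


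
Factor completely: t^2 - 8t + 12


Roots satisfy r1 + r2 = -b/a = 8 and r1*r2 = c/a = 12.
So r1 = 6, r2 = 2.
t^2 - 8t + 12 = (t - r1)(t - r2) = (t - 6)(t - 2)


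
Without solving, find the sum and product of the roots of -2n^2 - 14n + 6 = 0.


For an^2+bn+c=0: sum = -b/a, product = c/a.
a=-2, b=-14, c=6
Sum = -(-14)/-2 = -7
Product = (6)/-2 = -3


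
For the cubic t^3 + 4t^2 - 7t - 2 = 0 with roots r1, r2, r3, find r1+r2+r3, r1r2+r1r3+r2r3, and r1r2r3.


Monic cubic t^3+bt^2+ct+d=0: sum=-b, pairwise sum=c, product=-d.
b=4, c=-7, d=-2
r1+r2+r3 = -4
r1r2+r1r3+r2r3 = -7
r1r2r3 = 2


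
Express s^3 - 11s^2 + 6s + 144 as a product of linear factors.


Try integer roots (divisors of 144). s=6: p(6)=0.
Divide out (s - 6): quotient is s^2 - 5s - 24.
Factor the quadratic: (s + 3)(s - 8)
Result: (s - 6)(s + 3)(s - 8)


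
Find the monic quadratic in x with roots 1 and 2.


p(x) = (x - 1)(x - 2)
Expand: x^2 - 3x + 2


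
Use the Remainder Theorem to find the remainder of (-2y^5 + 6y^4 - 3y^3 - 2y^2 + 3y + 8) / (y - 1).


By the Remainder Theorem, the remainder equals p(1):
  -2*(1)^5 = -2
  6*(1)^4 = 6
  -3*(1)^3 = -3
  -2*(1)^2 = -2
  3*(1)^1 = 3
  constant: 8
Sum: -2 + 6 - 3 - 2 + 3 + 8 = 10


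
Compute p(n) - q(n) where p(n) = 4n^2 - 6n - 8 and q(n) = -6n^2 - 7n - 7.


Distribute the minus sign:
  (4n^2 - 6n - 8)
- (-6n^2 - 7n - 7)
Negate second polynomial: 6n^2 + 7n + 7
Add: 10n^2 + n - 1


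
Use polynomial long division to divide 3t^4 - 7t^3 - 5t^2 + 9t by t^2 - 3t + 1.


(3t^4 - 7t^3 - 5t^2 + 9t) / (t^2 - 3t + 1)
Step 1: 3t^2 * (t^2 - 3t + 1) = 3t^4 - 9t^3 + 3t^2; subtract.
Step 2: 2t * (t^2 - 3t + 1) = 2t^3 - 6t^2 + 2t; subtract.
Step 3: -2 * (t^2 - 3t + 1) = -2t^2 + 6t - 2; subtract.
Quotient: 3t^2 + 2t - 2, Remainder: t + 2


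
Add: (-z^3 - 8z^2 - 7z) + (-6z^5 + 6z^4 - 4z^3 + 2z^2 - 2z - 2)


Align terms by degree and add:
  -z^3 - 8z^2 - 7z
  -6z^5 + 6z^4 - 4z^3 + 2z^2 - 2z - 2
= -6z^5 + 6z^4 - 5z^3 - 6z^2 - 9z - 2


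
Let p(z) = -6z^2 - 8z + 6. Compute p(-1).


Using direct substitution:
  -6 * (-1)^2 = -6
  -8 * (-1)^1 = 8
  constant: 6
Sum = -6 + 8 + 6 = 8


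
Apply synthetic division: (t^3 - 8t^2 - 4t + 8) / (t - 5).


Synthetic division with c = 5. Coefficients: 1, -8, -4, 8
Bring down 1.
  1 * 5 = 5; 5 - 8 = -3
  -3 * 5 = -15; -15 - 4 = -19
  -19 * 5 = -95; -95 + 8 = -87
Quotient: t^2 - 3t - 19, Remainder: -87


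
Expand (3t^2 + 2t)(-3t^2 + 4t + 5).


Distribute each term of the first polynomial:
  (3t^2)(-3t^2 + 4t + 5) = -9t^4 + 12t^3 + 15t^2
  (2t)(-3t^2 + 4t + 5) = -6t^3 + 8t^2 + 10t
Sum: -9t^4 + 6t^3 + 23t^2 + 10t


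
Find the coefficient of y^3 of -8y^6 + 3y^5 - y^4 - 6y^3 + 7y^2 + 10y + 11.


Read off the coefficient of y^3: -6


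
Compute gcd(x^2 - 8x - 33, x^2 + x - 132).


Factor each:
  x^2 - 8x - 33 = (x - 11)(x + 3)
  x^2 + x - 132 = (x - 11)(x + 12)
Common monic factor: x - 11


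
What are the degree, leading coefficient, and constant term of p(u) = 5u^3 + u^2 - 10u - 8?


Highest power of u is 3, with coefficient 5. Constant term is -8.
Degree = 3, leading coefficient = 5, constant term = -8


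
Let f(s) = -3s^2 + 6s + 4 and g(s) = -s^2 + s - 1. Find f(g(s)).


Substitute g(s) into f:
f(g(s)) = -3*(-s^2 + s - 1)^2 + 6*(-s^2 + s - 1) + 4
(-s^2 + s - 1)^2 = s^4 - 2s^3 + 3s^2 - 2s + 1
Expand and combine: -3s^4 + 6s^3 - 15s^2 + 12s - 5


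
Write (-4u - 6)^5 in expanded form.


Expand (-4u - 6)^5 by repeated multiplication:
  (-4u - 6)^2 = 16u^2 + 48u + 36
  (-4u - 6)^3 = -64u^3 - 288u^2 - 432u - 216
  (-4u - 6)^4 = 256u^4 + 1536u^3 + 3456u^2 + 3456u + 1296
= -1024u^5 - 7680u^4 - 23040u^3 - 34560u^2 - 25920u - 7776


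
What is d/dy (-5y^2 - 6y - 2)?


Apply the power rule term by term:
  d/dy(-5y^2) = -10y
  d/dy(-6y) = -6
  d/dy(-2) = 0
p'(y) = -10y - 6


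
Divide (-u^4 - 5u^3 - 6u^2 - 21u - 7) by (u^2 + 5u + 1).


(-u^4 - 5u^3 - 6u^2 - 21u - 7) / (u^2 + 5u + 1)
Step 1: -u^2 * (u^2 + 5u + 1) = -u^4 - 5u^3 - u^2; subtract.
Step 2: 0 * (u^2 + 5u + 1) = 0; subtract.
Step 3: -5 * (u^2 + 5u + 1) = -5u^2 - 25u - 5; subtract.
Quotient: -u^2 - 5, Remainder: 4u - 2


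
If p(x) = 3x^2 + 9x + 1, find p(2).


Using direct substitution:
  3 * (2)^2 = 12
  9 * (2)^1 = 18
  constant: 1
Sum = 12 + 18 + 1 = 31


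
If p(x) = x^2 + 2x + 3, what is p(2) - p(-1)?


p(2) = 11
p(-1) = 2
p(2) - p(-1) = 11 - 2 = 9


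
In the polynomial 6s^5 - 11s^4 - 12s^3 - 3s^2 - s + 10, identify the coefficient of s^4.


Read off the coefficient of s^4: -11


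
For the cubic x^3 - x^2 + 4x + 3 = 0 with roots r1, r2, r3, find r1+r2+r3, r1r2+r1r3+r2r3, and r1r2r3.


Monic cubic x^3+bx^2+cx+d=0: sum=-b, pairwise sum=c, product=-d.
b=-1, c=4, d=3
r1+r2+r3 = 1
r1r2+r1r3+r2r3 = 4
r1r2r3 = -3


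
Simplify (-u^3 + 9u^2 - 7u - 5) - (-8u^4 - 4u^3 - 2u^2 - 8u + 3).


Distribute the minus sign:
  (-u^3 + 9u^2 - 7u - 5)
- (-8u^4 - 4u^3 - 2u^2 - 8u + 3)
Negate second polynomial: 8u^4 + 4u^3 + 2u^2 + 8u - 3
Add: 8u^4 + 3u^3 + 11u^2 + u - 8


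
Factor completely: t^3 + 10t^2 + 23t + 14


Try integer roots (divisors of 14). t=-7: p(-7)=0.
Divide out (t + 7): quotient is t^2 + 3t + 2.
Factor the quadratic: (t + 2)(t + 1)
Result: (t + 7)(t + 2)(t + 1)


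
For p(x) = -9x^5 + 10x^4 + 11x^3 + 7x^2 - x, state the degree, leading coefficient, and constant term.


Highest power of x is 5, with coefficient -9. Constant term is 0.
Degree = 5, leading coefficient = -9, constant term = 0


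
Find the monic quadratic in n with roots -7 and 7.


p(n) = (n + 7)(n - 7)
Expand: n^2 - 49


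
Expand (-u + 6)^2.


Expand (-u + 6)^2 by repeated multiplication:
= u^2 - 12u + 36


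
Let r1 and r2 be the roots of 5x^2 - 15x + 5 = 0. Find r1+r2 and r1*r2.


For ax^2+bx+c=0: sum = -b/a, product = c/a.
a=5, b=-15, c=5
Sum = -(-15)/5 = 3
Product = (5)/5 = 1


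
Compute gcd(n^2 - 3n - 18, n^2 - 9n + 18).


Factor each:
  n^2 - 3n - 18 = (n - 6)(n + 3)
  n^2 - 9n + 18 = (n - 6)(n - 3)
Common monic factor: n - 6


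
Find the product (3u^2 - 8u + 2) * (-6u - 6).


Distribute each term of the first polynomial:
  (3u^2)(-6u - 6) = -18u^3 - 18u^2
  (-8u)(-6u - 6) = 48u^2 + 48u
  (2)(-6u - 6) = -12u - 12
Sum: -18u^3 + 30u^2 + 36u - 12


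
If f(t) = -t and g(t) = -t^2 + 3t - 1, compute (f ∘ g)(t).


Substitute g(t) into f:
f(g(t)) = -1*(-t^2 + 3t - 1)
Expand and combine: t^2 - 3t + 1


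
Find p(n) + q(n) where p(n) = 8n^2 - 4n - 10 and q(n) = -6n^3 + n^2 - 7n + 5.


Align terms by degree and add:
  8n^2 - 4n - 10
  -6n^3 + n^2 - 7n + 5
= -6n^3 + 9n^2 - 11n - 5


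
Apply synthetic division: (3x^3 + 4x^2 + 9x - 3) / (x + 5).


Synthetic division with c = -5. Coefficients: 3, 4, 9, -3
Bring down 3.
  3 * -5 = -15; -15 + 4 = -11
  -11 * -5 = 55; 55 + 9 = 64
  64 * -5 = -320; -320 - 3 = -323
Quotient: 3x^2 - 11x + 64, Remainder: -323


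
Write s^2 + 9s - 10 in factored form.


Roots satisfy r1 + r2 = -b/a = -9 and r1*r2 = c/a = -10.
So r1 = 1, r2 = -10.
s^2 + 9s - 10 = (s - r1)(s - r2) = (s - 1)(s + 10)


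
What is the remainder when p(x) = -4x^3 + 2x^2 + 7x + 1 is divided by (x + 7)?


By the Remainder Theorem, the remainder equals p(-7):
  -4*(-7)^3 = 1372
  2*(-7)^2 = 98
  7*(-7)^1 = -49
  constant: 1
Sum: 1372 + 98 - 49 + 1 = 1422


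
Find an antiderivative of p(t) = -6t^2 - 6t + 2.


Reverse power rule on each term:
  ∫ -6t^2 dt = -2t^3
  ∫ -6t dt = -3t^2
  ∫ 2 dt = 2t
F(t) = -2t^3 - 3t^2 + 2t + C


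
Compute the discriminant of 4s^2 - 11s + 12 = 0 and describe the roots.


D = b^2 - 4ac = (-11)^2 - 4(4)(12) = 121 - 192 = -71
Since D < 0: two complex conjugate roots (no real roots)


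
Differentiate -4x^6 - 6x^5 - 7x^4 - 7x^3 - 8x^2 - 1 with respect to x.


Apply the power rule term by term:
  d/dx(-4x^6) = -24x^5
  d/dx(-6x^5) = -30x^4
  d/dx(-7x^4) = -28x^3
  d/dx(-7x^3) = -21x^2
  d/dx(-8x^2) = -16x
  d/dx(-1) = 0
p'(x) = -24x^5 - 30x^4 - 28x^3 - 21x^2 - 16x


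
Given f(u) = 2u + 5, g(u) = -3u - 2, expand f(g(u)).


Substitute g(u) into f:
f(g(u)) = 2*(-3u - 2) + 5
Expand and combine: -6u + 1


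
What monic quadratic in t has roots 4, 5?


p(t) = (t - 4)(t - 5)
Expand: t^2 - 9t + 20


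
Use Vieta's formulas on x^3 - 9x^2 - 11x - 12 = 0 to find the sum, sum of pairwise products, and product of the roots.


Monic cubic x^3+bx^2+cx+d=0: sum=-b, pairwise sum=c, product=-d.
b=-9, c=-11, d=-12
r1+r2+r3 = 9
r1r2+r1r3+r2r3 = -11
r1r2r3 = 12


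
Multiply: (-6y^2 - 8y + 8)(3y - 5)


Distribute each term of the first polynomial:
  (-6y^2)(3y - 5) = -18y^3 + 30y^2
  (-8y)(3y - 5) = -24y^2 + 40y
  (8)(3y - 5) = 24y - 40
Sum: -18y^3 + 6y^2 + 64y - 40


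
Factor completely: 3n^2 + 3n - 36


Roots satisfy r1 + r2 = -b/a = -1 and r1*r2 = c/a = -12.
So r1 = -4, r2 = 3.
3n^2 + 3n - 36 = 3(n - r1)(n - r2) = 3(n + 4)(n - 3)


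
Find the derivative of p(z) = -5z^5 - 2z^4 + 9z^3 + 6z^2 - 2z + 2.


Apply the power rule term by term:
  d/dz(-5z^5) = -25z^4
  d/dz(-2z^4) = -8z^3
  d/dz(9z^3) = 27z^2
  d/dz(6z^2) = 12z
  d/dz(-2z) = -2
  d/dz(2) = 0
p'(z) = -25z^4 - 8z^3 + 27z^2 + 12z - 2


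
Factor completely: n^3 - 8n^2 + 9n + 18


Try integer roots (divisors of 18). n=6: p(6)=0.
Divide out (n - 6): quotient is n^2 - 2n - 3.
Factor the quadratic: (n - 3)(n + 1)
Result: (n - 6)(n - 3)(n + 1)


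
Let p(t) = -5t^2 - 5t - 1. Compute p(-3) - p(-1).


p(-3) = -31
p(-1) = -1
p(-3) - p(-1) = -31 + 1 = -30


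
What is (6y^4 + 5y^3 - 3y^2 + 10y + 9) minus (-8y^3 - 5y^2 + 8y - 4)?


Distribute the minus sign:
  (6y^4 + 5y^3 - 3y^2 + 10y + 9)
- (-8y^3 - 5y^2 + 8y - 4)
Negate second polynomial: 8y^3 + 5y^2 - 8y + 4
Add: 6y^4 + 13y^3 + 2y^2 + 2y + 13


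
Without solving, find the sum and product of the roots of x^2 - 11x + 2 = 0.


For ax^2+bx+c=0: sum = -b/a, product = c/a.
a=1, b=-11, c=2
Sum = -(-11)/1 = 11
Product = (2)/1 = 2


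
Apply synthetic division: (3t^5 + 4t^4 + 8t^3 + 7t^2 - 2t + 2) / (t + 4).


Synthetic division with c = -4. Coefficients: 3, 4, 8, 7, -2, 2
Bring down 3.
  3 * -4 = -12; -12 + 4 = -8
  -8 * -4 = 32; 32 + 8 = 40
  40 * -4 = -160; -160 + 7 = -153
  -153 * -4 = 612; 612 - 2 = 610
  610 * -4 = -2440; -2440 + 2 = -2438
Quotient: 3t^4 - 8t^3 + 40t^2 - 153t + 610, Remainder: -2438


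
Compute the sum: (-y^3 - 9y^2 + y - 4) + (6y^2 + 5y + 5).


Align terms by degree and add:
  -y^3 - 9y^2 + y - 4
+ 6y^2 + 5y + 5
= -y^3 - 3y^2 + 6y + 1


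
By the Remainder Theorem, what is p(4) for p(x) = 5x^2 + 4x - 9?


By the Remainder Theorem, the remainder equals p(4):
  5*(4)^2 = 80
  4*(4)^1 = 16
  constant: -9
Sum: 80 + 16 - 9 = 87


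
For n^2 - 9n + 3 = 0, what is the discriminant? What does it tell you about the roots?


D = b^2 - 4ac = (-9)^2 - 4(1)(3) = 81 - 12 = 69
Since D > 0: two distinct irrational roots


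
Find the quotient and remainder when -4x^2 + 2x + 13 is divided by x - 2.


(-4x^2 + 2x + 13) / (x - 2)
Step 1: -4x * (x - 2) = -4x^2 + 8x; subtract.
Step 2: -6 * (x - 2) = -6x + 12; subtract.
Quotient: -4x - 6, Remainder: 1


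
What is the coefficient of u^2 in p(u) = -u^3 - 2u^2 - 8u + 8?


Read off the coefficient of u^2: -2


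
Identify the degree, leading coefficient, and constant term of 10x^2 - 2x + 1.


Highest power of x is 2, with coefficient 10. Constant term is 1.
Degree = 2, leading coefficient = 10, constant term = 1


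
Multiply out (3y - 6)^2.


Expand (3y - 6)^2 by repeated multiplication:
= 9y^2 - 36y + 36


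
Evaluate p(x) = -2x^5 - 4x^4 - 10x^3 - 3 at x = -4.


Using direct substitution:
  -2 * (-4)^5 = 2048
  -4 * (-4)^4 = -1024
  -10 * (-4)^3 = 640
  0 * (-4)^2 = 0
  0 * (-4)^1 = 0
  constant: -3
Sum = 2048 - 1024 + 640 + 0 + 0 - 3 = 1661


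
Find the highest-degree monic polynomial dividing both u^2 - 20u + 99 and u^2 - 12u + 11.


Factor each:
  u^2 - 20u + 99 = (u - 11)(u - 9)
  u^2 - 12u + 11 = (u - 11)(u - 1)
Common monic factor: u - 11


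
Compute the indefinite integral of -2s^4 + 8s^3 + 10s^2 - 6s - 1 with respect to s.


Reverse power rule on each term:
  ∫ -2s^4 ds = -(2/5)s^5
  ∫ 8s^3 ds = 2s^4
  ∫ 10s^2 ds = (10/3)s^3
  ∫ -6s ds = -3s^2
  ∫ -1 ds = -s
F(s) = -(2/5)s^5 + 2s^4 + (10/3)s^3 - 3s^2 - s + C


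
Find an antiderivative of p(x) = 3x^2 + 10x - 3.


Reverse power rule on each term:
  ∫ 3x^2 dx = x^3
  ∫ 10x dx = 5x^2
  ∫ -3 dx = -3x
F(x) = x^3 + 5x^2 - 3x + C


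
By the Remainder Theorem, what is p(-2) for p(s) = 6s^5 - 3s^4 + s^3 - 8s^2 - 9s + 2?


By the Remainder Theorem, the remainder equals p(-2):
  6*(-2)^5 = -192
  -3*(-2)^4 = -48
  1*(-2)^3 = -8
  -8*(-2)^2 = -32
  -9*(-2)^1 = 18
  constant: 2
Sum: -192 - 48 - 8 - 32 + 18 + 2 = -260


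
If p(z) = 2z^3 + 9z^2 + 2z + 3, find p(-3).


Using direct substitution:
  2 * (-3)^3 = -54
  9 * (-3)^2 = 81
  2 * (-3)^1 = -6
  constant: 3
Sum = -54 + 81 - 6 + 3 = 24
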